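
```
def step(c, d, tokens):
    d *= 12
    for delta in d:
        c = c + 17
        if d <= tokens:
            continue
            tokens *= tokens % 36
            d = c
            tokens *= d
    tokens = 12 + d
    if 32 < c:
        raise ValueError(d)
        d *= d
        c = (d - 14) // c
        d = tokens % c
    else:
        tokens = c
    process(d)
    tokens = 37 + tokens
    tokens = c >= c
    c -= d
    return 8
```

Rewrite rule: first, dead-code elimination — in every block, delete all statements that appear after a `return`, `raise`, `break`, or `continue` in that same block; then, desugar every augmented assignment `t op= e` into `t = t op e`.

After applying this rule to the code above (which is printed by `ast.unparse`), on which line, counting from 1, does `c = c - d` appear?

Transformed code:
def step(c, d, tokens):
    d = d * 12
    for delta in d:
        c = c + 17
        if d <= tokens:
            continue
    tokens = 12 + d
    if 32 < c:
        raise ValueError(d)
    else:
        tokens = c
    process(d)
    tokens = 37 + tokens
    tokens = c >= c
    c = c - d
    return 8

15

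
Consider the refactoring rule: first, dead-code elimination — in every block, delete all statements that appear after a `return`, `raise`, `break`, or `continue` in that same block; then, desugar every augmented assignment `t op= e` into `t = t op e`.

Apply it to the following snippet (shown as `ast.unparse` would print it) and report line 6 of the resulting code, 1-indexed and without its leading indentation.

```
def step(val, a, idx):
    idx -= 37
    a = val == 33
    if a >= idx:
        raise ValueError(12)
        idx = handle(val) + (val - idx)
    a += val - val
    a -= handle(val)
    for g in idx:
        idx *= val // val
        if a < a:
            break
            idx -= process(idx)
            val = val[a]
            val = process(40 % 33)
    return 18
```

a = a + (val - val)

Transformed code:
def step(val, a, idx):
    idx = idx - 37
    a = val == 33
    if a >= idx:
        raise ValueError(12)
    a = a + (val - val)
    a = a - handle(val)
    for g in idx:
        idx = idx * (val // val)
        if a < a:
            break
    return 18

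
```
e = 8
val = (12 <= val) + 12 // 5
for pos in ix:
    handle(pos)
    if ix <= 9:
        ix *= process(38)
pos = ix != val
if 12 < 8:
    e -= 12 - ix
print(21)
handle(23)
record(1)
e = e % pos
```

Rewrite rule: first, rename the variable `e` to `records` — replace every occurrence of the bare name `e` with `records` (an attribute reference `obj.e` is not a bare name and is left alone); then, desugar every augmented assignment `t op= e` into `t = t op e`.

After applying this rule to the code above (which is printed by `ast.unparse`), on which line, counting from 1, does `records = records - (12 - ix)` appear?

9

Transformed code:
records = 8
val = (12 <= val) + 12 // 5
for pos in ix:
    handle(pos)
    if ix <= 9:
        ix = ix * process(38)
pos = ix != val
if 12 < 8:
    records = records - (12 - ix)
print(21)
handle(23)
record(1)
records = records % pos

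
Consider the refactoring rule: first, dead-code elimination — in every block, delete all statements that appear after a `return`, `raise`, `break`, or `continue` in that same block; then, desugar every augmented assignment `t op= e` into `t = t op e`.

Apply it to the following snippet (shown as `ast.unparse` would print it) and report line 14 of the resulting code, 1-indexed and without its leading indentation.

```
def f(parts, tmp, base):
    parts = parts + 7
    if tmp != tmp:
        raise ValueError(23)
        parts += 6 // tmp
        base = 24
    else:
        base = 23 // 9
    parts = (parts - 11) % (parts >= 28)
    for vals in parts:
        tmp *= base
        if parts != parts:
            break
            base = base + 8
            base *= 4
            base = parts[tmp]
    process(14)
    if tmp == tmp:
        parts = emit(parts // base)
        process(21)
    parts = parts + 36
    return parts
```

Transformed code:
def f(parts, tmp, base):
    parts = parts + 7
    if tmp != tmp:
        raise ValueError(23)
    else:
        base = 23 // 9
    parts = (parts - 11) % (parts >= 28)
    for vals in parts:
        tmp = tmp * base
        if parts != parts:
            break
    process(14)
    if tmp == tmp:
        parts = emit(parts // base)
        process(21)
    parts = parts + 36
    return parts

parts = emit(parts // base)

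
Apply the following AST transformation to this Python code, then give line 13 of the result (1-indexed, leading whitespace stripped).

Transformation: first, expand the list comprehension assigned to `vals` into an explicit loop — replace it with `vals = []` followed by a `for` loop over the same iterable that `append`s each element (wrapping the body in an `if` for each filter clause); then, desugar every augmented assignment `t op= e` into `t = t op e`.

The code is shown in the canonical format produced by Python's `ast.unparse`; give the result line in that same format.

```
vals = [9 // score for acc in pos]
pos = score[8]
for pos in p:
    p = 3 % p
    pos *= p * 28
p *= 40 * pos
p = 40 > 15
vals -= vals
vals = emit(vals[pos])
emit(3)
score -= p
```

score = score - p

Transformed code:
vals = []
for acc in pos:
    vals.append(9 // score)
pos = score[8]
for pos in p:
    p = 3 % p
    pos = pos * (p * 28)
p = p * (40 * pos)
p = 40 > 15
vals = vals - vals
vals = emit(vals[pos])
emit(3)
score = score - p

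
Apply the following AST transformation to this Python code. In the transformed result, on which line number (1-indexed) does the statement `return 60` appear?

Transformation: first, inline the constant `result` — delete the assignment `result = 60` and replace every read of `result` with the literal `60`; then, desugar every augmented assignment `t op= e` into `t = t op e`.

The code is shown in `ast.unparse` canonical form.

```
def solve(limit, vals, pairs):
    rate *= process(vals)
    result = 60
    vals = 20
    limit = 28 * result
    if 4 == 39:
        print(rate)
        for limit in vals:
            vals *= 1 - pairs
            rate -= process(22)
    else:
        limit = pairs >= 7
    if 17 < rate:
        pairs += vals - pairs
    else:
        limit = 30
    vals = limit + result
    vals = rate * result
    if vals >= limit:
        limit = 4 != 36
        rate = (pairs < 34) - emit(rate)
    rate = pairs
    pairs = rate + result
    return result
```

Transformed code:
def solve(limit, vals, pairs):
    rate = rate * process(vals)
    vals = 20
    limit = 28 * 60
    if 4 == 39:
        print(rate)
        for limit in vals:
            vals = vals * (1 - pairs)
            rate = rate - process(22)
    else:
        limit = pairs >= 7
    if 17 < rate:
        pairs = pairs + (vals - pairs)
    else:
        limit = 30
    vals = limit + 60
    vals = rate * 60
    if vals >= limit:
        limit = 4 != 36
        rate = (pairs < 34) - emit(rate)
    rate = pairs
    pairs = rate + 60
    return 60

23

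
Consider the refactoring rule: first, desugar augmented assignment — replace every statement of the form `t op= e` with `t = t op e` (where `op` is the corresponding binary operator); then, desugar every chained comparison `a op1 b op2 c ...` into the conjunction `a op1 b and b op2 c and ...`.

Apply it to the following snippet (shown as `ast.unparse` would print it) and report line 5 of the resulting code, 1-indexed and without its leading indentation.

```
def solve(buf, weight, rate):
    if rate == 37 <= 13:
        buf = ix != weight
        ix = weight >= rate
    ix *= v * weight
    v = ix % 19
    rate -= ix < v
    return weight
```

Transformed code:
def solve(buf, weight, rate):
    if rate == 37 and 37 <= 13:
        buf = ix != weight
        ix = weight >= rate
    ix = ix * (v * weight)
    v = ix % 19
    rate = rate - (ix < v)
    return weight

ix = ix * (v * weight)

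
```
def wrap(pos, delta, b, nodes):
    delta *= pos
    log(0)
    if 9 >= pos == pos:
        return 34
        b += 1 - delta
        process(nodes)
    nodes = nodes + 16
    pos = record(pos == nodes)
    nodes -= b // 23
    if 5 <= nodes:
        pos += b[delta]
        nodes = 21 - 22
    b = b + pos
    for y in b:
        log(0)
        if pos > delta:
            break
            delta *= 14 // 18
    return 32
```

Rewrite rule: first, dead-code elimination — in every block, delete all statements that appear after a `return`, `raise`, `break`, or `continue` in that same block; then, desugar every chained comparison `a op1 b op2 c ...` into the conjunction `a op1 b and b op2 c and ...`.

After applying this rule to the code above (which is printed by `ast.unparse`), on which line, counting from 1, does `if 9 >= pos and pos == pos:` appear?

4

Transformed code:
def wrap(pos, delta, b, nodes):
    delta *= pos
    log(0)
    if 9 >= pos and pos == pos:
        return 34
    nodes = nodes + 16
    pos = record(pos == nodes)
    nodes -= b // 23
    if 5 <= nodes:
        pos += b[delta]
        nodes = 21 - 22
    b = b + pos
    for y in b:
        log(0)
        if pos > delta:
            break
    return 32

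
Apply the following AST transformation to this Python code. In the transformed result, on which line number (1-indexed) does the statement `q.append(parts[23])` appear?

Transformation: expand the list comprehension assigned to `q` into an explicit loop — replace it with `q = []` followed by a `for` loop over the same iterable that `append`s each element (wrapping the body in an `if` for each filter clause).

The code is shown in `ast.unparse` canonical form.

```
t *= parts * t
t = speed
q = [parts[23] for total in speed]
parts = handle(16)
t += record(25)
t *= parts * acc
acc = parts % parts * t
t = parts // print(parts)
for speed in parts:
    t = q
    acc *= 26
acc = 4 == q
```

Transformed code:
t *= parts * t
t = speed
q = []
for total in speed:
    q.append(parts[23])
parts = handle(16)
t += record(25)
t *= parts * acc
acc = parts % parts * t
t = parts // print(parts)
for speed in parts:
    t = q
    acc *= 26
acc = 4 == q

5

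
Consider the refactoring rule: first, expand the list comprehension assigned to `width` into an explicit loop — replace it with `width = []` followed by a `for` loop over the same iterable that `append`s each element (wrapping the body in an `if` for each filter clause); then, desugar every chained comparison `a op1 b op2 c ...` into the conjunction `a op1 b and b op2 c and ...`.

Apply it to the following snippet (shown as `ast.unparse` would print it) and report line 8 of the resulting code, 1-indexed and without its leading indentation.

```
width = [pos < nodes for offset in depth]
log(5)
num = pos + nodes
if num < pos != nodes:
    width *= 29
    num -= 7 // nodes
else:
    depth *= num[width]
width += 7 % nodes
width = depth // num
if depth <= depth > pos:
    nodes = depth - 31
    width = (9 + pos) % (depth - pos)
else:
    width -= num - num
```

num -= 7 // nodes

Transformed code:
width = []
for offset in depth:
    width.append(pos < nodes)
log(5)
num = pos + nodes
if num < pos and pos != nodes:
    width *= 29
    num -= 7 // nodes
else:
    depth *= num[width]
width += 7 % nodes
width = depth // num
if depth <= depth and depth > pos:
    nodes = depth - 31
    width = (9 + pos) % (depth - pos)
else:
    width -= num - num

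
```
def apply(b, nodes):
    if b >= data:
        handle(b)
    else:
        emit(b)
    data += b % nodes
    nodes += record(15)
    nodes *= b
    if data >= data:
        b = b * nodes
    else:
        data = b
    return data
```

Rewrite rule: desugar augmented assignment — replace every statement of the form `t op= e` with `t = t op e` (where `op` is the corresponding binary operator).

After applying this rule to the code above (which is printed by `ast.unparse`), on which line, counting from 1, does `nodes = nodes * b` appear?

8

Transformed code:
def apply(b, nodes):
    if b >= data:
        handle(b)
    else:
        emit(b)
    data = data + b % nodes
    nodes = nodes + record(15)
    nodes = nodes * b
    if data >= data:
        b = b * nodes
    else:
        data = b
    return data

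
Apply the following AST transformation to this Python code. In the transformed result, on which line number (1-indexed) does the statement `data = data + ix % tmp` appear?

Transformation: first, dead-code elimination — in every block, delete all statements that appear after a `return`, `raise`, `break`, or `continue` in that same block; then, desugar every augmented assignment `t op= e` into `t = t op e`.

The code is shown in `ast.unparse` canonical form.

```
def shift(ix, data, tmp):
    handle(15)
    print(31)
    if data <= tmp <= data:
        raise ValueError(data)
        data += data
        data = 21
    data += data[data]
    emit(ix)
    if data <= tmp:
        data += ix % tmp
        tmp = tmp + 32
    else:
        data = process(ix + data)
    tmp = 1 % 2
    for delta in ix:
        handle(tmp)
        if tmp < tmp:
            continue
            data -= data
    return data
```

Transformed code:
def shift(ix, data, tmp):
    handle(15)
    print(31)
    if data <= tmp <= data:
        raise ValueError(data)
    data = data + data[data]
    emit(ix)
    if data <= tmp:
        data = data + ix % tmp
        tmp = tmp + 32
    else:
        data = process(ix + data)
    tmp = 1 % 2
    for delta in ix:
        handle(tmp)
        if tmp < tmp:
            continue
    return data

9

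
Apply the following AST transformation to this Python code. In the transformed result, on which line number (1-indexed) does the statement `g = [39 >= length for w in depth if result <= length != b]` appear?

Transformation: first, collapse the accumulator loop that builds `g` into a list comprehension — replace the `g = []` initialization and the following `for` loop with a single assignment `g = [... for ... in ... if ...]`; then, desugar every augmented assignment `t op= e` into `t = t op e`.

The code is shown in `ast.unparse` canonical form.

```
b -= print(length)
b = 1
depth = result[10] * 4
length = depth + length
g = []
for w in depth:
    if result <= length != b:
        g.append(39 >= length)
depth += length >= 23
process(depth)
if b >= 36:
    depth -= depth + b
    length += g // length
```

5

Transformed code:
b = b - print(length)
b = 1
depth = result[10] * 4
length = depth + length
g = [39 >= length for w in depth if result <= length != b]
depth = depth + (length >= 23)
process(depth)
if b >= 36:
    depth = depth - (depth + b)
    length = length + g // length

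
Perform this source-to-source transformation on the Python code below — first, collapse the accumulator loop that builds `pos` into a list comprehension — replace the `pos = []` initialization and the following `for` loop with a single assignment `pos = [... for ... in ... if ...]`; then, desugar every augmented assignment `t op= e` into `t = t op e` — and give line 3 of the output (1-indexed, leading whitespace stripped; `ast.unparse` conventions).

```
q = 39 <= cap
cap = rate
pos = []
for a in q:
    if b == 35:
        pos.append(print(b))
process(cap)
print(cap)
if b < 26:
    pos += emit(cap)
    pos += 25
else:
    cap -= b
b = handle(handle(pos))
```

Transformed code:
q = 39 <= cap
cap = rate
pos = [print(b) for a in q if b == 35]
process(cap)
print(cap)
if b < 26:
    pos = pos + emit(cap)
    pos = pos + 25
else:
    cap = cap - b
b = handle(handle(pos))

pos = [print(b) for a in q if b == 35]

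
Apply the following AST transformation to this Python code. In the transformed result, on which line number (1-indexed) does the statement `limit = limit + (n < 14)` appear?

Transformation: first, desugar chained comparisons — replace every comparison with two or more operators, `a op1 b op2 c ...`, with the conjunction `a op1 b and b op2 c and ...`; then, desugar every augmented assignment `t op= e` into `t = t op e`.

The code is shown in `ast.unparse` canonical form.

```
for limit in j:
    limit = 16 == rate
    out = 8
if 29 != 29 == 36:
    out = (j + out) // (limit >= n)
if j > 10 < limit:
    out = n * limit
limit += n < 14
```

Transformed code:
for limit in j:
    limit = 16 == rate
    out = 8
if 29 != 29 and 29 == 36:
    out = (j + out) // (limit >= n)
if j > 10 and 10 < limit:
    out = n * limit
limit = limit + (n < 14)

8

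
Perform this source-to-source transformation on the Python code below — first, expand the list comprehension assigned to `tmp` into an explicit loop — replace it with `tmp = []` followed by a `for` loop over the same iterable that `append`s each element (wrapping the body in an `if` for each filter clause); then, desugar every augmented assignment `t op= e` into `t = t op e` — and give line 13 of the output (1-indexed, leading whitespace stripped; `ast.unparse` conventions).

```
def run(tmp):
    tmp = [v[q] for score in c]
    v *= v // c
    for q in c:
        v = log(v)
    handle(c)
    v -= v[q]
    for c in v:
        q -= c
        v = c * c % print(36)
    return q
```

Transformed code:
def run(tmp):
    tmp = []
    for score in c:
        tmp.append(v[q])
    v = v * (v // c)
    for q in c:
        v = log(v)
    handle(c)
    v = v - v[q]
    for c in v:
        q = q - c
        v = c * c % print(36)
    return q

return q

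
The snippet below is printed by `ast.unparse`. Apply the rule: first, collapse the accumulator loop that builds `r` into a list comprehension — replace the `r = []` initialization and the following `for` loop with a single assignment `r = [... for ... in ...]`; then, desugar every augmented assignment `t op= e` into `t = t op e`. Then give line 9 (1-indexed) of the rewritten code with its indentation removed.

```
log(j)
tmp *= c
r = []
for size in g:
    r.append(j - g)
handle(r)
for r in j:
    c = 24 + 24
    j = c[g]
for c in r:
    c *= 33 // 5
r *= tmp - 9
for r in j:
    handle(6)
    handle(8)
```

Transformed code:
log(j)
tmp = tmp * c
r = [j - g for size in g]
handle(r)
for r in j:
    c = 24 + 24
    j = c[g]
for c in r:
    c = c * (33 // 5)
r = r * (tmp - 9)
for r in j:
    handle(6)
    handle(8)

c = c * (33 // 5)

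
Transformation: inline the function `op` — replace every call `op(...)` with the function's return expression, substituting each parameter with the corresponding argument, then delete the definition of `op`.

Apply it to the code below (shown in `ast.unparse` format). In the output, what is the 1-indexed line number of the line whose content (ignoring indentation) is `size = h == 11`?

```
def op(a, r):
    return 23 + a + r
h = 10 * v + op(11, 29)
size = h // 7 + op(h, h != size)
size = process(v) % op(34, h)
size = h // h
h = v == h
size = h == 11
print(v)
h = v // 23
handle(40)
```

6

Transformed code:
h = 10 * v + (23 + 11 + 29)
size = h // 7 + (23 + h + (h != size))
size = process(v) % (23 + 34 + h)
size = h // h
h = v == h
size = h == 11
print(v)
h = v // 23
handle(40)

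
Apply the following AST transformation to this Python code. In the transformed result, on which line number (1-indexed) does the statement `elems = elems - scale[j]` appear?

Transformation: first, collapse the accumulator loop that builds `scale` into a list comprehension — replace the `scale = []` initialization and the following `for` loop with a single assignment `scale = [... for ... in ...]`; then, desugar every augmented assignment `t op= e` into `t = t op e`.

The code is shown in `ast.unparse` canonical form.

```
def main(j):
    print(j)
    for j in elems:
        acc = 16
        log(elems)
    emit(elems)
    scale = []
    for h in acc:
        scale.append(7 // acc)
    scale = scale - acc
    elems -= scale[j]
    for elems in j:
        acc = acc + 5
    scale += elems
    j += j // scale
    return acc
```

Transformed code:
def main(j):
    print(j)
    for j in elems:
        acc = 16
        log(elems)
    emit(elems)
    scale = [7 // acc for h in acc]
    scale = scale - acc
    elems = elems - scale[j]
    for elems in j:
        acc = acc + 5
    scale = scale + elems
    j = j + j // scale
    return acc

9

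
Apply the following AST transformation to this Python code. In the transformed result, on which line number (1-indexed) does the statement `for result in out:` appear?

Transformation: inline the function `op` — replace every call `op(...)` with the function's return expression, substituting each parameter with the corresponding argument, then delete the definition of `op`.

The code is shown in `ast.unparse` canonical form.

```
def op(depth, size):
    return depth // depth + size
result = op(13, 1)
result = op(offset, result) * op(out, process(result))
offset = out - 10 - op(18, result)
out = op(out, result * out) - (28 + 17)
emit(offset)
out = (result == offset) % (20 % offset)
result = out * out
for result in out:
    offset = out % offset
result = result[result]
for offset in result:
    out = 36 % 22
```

8

Transformed code:
result = 13 // 13 + 1
result = (offset // offset + result) * (out // out + process(result))
offset = out - 10 - (18 // 18 + result)
out = out // out + result * out - (28 + 17)
emit(offset)
out = (result == offset) % (20 % offset)
result = out * out
for result in out:
    offset = out % offset
result = result[result]
for offset in result:
    out = 36 % 22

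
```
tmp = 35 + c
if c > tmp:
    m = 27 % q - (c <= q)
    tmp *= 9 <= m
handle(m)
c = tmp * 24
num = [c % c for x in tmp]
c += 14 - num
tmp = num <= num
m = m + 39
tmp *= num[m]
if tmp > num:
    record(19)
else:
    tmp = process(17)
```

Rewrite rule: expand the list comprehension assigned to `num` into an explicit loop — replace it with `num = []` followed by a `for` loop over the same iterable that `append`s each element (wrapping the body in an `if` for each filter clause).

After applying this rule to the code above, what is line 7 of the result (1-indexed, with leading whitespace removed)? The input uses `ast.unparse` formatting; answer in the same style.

num = []

Transformed code:
tmp = 35 + c
if c > tmp:
    m = 27 % q - (c <= q)
    tmp *= 9 <= m
handle(m)
c = tmp * 24
num = []
for x in tmp:
    num.append(c % c)
c += 14 - num
tmp = num <= num
m = m + 39
tmp *= num[m]
if tmp > num:
    record(19)
else:
    tmp = process(17)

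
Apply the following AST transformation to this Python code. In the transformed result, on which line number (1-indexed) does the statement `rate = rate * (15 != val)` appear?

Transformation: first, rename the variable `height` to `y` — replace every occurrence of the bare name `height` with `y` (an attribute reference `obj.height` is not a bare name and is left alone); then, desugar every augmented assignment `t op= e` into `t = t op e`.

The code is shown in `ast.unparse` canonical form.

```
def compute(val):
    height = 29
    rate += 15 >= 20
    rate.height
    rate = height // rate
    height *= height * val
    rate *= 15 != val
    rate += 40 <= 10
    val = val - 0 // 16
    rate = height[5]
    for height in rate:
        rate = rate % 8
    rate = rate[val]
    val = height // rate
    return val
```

Transformed code:
def compute(val):
    y = 29
    rate = rate + (15 >= 20)
    rate.height
    rate = y // rate
    y = y * (y * val)
    rate = rate * (15 != val)
    rate = rate + (40 <= 10)
    val = val - 0 // 16
    rate = y[5]
    for y in rate:
        rate = rate % 8
    rate = rate[val]
    val = y // rate
    return val

7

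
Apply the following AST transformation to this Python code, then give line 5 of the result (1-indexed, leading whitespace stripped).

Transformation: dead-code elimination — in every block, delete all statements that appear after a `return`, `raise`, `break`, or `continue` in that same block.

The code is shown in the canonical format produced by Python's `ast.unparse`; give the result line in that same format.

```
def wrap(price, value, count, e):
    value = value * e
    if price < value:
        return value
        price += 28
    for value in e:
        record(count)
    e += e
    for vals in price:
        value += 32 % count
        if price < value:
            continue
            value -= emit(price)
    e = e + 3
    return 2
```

for value in e:

Transformed code:
def wrap(price, value, count, e):
    value = value * e
    if price < value:
        return value
    for value in e:
        record(count)
    e += e
    for vals in price:
        value += 32 % count
        if price < value:
            continue
    e = e + 3
    return 2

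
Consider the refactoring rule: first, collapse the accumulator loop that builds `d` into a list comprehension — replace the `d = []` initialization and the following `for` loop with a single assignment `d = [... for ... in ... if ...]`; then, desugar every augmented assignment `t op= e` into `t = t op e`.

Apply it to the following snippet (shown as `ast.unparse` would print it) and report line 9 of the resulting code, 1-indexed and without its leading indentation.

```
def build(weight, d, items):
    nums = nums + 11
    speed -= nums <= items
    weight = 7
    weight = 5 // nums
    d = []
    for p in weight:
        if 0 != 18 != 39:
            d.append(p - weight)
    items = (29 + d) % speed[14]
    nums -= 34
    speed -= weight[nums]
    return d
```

speed = speed - weight[nums]

Transformed code:
def build(weight, d, items):
    nums = nums + 11
    speed = speed - (nums <= items)
    weight = 7
    weight = 5 // nums
    d = [p - weight for p in weight if 0 != 18 != 39]
    items = (29 + d) % speed[14]
    nums = nums - 34
    speed = speed - weight[nums]
    return d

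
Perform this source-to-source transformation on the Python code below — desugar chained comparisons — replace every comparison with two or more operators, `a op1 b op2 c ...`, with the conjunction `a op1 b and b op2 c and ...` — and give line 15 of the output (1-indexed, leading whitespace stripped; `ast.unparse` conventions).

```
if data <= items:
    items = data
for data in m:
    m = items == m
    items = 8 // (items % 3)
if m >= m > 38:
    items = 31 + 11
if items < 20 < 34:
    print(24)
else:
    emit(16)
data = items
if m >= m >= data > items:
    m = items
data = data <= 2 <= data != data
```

Transformed code:
if data <= items:
    items = data
for data in m:
    m = items == m
    items = 8 // (items % 3)
if m >= m and m > 38:
    items = 31 + 11
if items < 20 and 20 < 34:
    print(24)
else:
    emit(16)
data = items
if m >= m and m >= data and (data > items):
    m = items
data = data <= 2 and 2 <= data and (data != data)

data = data <= 2 and 2 <= data and (data != data)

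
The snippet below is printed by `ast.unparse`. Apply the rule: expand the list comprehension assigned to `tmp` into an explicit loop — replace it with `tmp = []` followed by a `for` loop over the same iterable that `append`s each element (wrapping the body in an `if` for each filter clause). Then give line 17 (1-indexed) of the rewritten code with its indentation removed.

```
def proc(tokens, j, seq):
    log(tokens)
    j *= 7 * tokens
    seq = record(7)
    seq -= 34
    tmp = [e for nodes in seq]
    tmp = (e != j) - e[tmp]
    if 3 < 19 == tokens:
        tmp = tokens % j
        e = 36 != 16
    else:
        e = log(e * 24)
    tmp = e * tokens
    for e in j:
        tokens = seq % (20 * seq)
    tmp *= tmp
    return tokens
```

tokens = seq % (20 * seq)

Transformed code:
def proc(tokens, j, seq):
    log(tokens)
    j *= 7 * tokens
    seq = record(7)
    seq -= 34
    tmp = []
    for nodes in seq:
        tmp.append(e)
    tmp = (e != j) - e[tmp]
    if 3 < 19 == tokens:
        tmp = tokens % j
        e = 36 != 16
    else:
        e = log(e * 24)
    tmp = e * tokens
    for e in j:
        tokens = seq % (20 * seq)
    tmp *= tmp
    return tokens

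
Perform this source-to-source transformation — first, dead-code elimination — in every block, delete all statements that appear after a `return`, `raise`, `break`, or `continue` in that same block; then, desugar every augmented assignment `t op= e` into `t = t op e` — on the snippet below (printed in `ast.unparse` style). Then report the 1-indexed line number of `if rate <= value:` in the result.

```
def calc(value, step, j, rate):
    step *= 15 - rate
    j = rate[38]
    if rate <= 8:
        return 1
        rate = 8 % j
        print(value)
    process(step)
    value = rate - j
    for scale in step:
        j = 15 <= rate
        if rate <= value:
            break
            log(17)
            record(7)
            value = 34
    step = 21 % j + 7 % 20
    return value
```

10

Transformed code:
def calc(value, step, j, rate):
    step = step * (15 - rate)
    j = rate[38]
    if rate <= 8:
        return 1
    process(step)
    value = rate - j
    for scale in step:
        j = 15 <= rate
        if rate <= value:
            break
    step = 21 % j + 7 % 20
    return value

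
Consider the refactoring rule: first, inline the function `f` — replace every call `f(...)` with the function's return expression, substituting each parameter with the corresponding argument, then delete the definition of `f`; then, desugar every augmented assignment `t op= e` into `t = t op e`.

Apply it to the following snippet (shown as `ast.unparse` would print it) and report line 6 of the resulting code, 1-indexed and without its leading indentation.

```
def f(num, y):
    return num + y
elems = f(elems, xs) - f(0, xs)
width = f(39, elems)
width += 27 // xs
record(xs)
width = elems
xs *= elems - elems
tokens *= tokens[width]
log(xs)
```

Transformed code:
elems = elems + xs - (0 + xs)
width = 39 + elems
width = width + 27 // xs
record(xs)
width = elems
xs = xs * (elems - elems)
tokens = tokens * tokens[width]
log(xs)

xs = xs * (elems - elems)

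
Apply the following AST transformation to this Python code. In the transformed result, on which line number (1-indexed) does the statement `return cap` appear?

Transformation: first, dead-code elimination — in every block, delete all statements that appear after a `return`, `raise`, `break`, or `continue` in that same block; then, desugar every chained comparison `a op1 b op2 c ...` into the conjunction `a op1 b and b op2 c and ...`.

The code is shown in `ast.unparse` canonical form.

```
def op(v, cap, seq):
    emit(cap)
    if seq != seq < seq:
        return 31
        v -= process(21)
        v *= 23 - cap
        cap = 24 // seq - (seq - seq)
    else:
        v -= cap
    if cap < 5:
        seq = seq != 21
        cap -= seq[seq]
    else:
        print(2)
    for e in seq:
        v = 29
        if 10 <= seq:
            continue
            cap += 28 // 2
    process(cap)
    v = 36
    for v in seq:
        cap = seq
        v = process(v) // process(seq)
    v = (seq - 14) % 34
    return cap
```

22

Transformed code:
def op(v, cap, seq):
    emit(cap)
    if seq != seq and seq < seq:
        return 31
    else:
        v -= cap
    if cap < 5:
        seq = seq != 21
        cap -= seq[seq]
    else:
        print(2)
    for e in seq:
        v = 29
        if 10 <= seq:
            continue
    process(cap)
    v = 36
    for v in seq:
        cap = seq
        v = process(v) // process(seq)
    v = (seq - 14) % 34
    return cap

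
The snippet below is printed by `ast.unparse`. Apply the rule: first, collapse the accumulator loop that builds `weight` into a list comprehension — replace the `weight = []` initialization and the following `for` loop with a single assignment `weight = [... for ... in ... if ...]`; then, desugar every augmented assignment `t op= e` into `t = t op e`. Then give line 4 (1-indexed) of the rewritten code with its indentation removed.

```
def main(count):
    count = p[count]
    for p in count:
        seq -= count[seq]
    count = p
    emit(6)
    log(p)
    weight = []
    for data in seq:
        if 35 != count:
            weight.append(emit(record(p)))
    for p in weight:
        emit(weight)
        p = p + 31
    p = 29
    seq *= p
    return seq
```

seq = seq - count[seq]

Transformed code:
def main(count):
    count = p[count]
    for p in count:
        seq = seq - count[seq]
    count = p
    emit(6)
    log(p)
    weight = [emit(record(p)) for data in seq if 35 != count]
    for p in weight:
        emit(weight)
        p = p + 31
    p = 29
    seq = seq * p
    return seq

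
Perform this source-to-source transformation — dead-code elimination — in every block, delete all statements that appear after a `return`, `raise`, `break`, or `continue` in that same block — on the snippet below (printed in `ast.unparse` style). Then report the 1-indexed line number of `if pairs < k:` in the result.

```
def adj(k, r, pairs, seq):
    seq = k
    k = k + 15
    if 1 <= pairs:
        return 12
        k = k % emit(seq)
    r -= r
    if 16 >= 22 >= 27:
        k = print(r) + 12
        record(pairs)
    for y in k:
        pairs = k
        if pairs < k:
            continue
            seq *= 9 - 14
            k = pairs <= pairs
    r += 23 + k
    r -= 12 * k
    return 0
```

12

Transformed code:
def adj(k, r, pairs, seq):
    seq = k
    k = k + 15
    if 1 <= pairs:
        return 12
    r -= r
    if 16 >= 22 >= 27:
        k = print(r) + 12
        record(pairs)
    for y in k:
        pairs = k
        if pairs < k:
            continue
    r += 23 + k
    r -= 12 * k
    return 0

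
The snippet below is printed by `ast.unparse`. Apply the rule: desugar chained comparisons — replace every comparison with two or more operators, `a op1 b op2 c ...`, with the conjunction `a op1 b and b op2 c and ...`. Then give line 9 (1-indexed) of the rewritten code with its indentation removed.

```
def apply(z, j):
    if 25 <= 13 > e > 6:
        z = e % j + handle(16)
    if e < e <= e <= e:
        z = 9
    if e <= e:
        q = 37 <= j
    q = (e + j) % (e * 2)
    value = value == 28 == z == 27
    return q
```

value = value == 28 and 28 == z and (z == 27)

Transformed code:
def apply(z, j):
    if 25 <= 13 and 13 > e and (e > 6):
        z = e % j + handle(16)
    if e < e and e <= e and (e <= e):
        z = 9
    if e <= e:
        q = 37 <= j
    q = (e + j) % (e * 2)
    value = value == 28 and 28 == z and (z == 27)
    return q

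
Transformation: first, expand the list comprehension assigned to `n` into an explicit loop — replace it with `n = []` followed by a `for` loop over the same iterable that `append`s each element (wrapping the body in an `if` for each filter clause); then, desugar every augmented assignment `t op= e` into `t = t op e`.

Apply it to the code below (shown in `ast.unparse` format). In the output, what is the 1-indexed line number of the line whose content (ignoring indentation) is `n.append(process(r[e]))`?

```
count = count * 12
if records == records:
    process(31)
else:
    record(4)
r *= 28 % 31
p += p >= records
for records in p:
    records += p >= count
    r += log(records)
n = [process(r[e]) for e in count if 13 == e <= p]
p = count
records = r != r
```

Transformed code:
count = count * 12
if records == records:
    process(31)
else:
    record(4)
r = r * (28 % 31)
p = p + (p >= records)
for records in p:
    records = records + (p >= count)
    r = r + log(records)
n = []
for e in count:
    if 13 == e <= p:
        n.append(process(r[e]))
p = count
records = r != r

14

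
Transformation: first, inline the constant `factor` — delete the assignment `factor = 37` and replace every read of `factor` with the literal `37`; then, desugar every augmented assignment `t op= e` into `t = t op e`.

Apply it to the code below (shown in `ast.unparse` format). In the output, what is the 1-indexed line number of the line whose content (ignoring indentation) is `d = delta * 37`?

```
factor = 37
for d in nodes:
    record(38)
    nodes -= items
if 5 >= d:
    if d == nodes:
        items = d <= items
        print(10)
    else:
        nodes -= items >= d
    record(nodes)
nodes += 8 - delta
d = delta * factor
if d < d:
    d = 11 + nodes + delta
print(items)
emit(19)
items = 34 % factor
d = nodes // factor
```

Transformed code:
for d in nodes:
    record(38)
    nodes = nodes - items
if 5 >= d:
    if d == nodes:
        items = d <= items
        print(10)
    else:
        nodes = nodes - (items >= d)
    record(nodes)
nodes = nodes + (8 - delta)
d = delta * 37
if d < d:
    d = 11 + nodes + delta
print(items)
emit(19)
items = 34 % 37
d = nodes // 37

12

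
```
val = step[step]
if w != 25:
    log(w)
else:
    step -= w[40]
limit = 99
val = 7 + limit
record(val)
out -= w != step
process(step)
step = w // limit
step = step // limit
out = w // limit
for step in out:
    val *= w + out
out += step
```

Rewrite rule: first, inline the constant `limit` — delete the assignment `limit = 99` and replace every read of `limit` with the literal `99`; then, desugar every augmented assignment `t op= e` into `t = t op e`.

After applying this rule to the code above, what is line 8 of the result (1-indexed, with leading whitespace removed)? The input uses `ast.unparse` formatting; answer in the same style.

out = out - (w != step)

Transformed code:
val = step[step]
if w != 25:
    log(w)
else:
    step = step - w[40]
val = 7 + 99
record(val)
out = out - (w != step)
process(step)
step = w // 99
step = step // 99
out = w // 99
for step in out:
    val = val * (w + out)
out = out + step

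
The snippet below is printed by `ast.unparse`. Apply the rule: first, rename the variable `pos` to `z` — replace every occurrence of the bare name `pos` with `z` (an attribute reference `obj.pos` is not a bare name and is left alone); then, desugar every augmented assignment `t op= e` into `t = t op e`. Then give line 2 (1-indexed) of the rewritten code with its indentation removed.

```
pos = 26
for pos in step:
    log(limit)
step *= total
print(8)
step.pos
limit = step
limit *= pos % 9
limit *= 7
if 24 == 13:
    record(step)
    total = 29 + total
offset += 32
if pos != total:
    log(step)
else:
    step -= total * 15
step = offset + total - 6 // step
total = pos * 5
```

Transformed code:
z = 26
for z in step:
    log(limit)
step = step * total
print(8)
step.pos
limit = step
limit = limit * (z % 9)
limit = limit * 7
if 24 == 13:
    record(step)
    total = 29 + total
offset = offset + 32
if z != total:
    log(step)
else:
    step = step - total * 15
step = offset + total - 6 // step
total = z * 5

for z in step:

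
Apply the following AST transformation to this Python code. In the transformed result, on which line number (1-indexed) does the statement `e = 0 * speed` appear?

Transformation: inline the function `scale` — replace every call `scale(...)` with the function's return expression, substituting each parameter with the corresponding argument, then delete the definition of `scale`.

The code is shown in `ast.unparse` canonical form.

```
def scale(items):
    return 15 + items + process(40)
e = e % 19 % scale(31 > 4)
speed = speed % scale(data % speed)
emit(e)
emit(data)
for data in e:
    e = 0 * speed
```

6

Transformed code:
e = e % 19 % (15 + (31 > 4) + process(40))
speed = speed % (15 + data % speed + process(40))
emit(e)
emit(data)
for data in e:
    e = 0 * speed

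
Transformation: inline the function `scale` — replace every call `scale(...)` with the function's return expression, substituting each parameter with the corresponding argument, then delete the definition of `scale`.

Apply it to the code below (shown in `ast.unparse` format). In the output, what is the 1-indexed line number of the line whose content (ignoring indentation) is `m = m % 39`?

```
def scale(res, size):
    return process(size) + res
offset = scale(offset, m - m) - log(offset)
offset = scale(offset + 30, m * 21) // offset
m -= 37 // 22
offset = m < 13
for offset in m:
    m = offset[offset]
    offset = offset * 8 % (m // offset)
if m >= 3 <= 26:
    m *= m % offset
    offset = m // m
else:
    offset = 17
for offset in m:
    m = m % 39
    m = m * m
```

14

Transformed code:
offset = process(m - m) + offset - log(offset)
offset = (process(m * 21) + (offset + 30)) // offset
m -= 37 // 22
offset = m < 13
for offset in m:
    m = offset[offset]
    offset = offset * 8 % (m // offset)
if m >= 3 <= 26:
    m *= m % offset
    offset = m // m
else:
    offset = 17
for offset in m:
    m = m % 39
    m = m * m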